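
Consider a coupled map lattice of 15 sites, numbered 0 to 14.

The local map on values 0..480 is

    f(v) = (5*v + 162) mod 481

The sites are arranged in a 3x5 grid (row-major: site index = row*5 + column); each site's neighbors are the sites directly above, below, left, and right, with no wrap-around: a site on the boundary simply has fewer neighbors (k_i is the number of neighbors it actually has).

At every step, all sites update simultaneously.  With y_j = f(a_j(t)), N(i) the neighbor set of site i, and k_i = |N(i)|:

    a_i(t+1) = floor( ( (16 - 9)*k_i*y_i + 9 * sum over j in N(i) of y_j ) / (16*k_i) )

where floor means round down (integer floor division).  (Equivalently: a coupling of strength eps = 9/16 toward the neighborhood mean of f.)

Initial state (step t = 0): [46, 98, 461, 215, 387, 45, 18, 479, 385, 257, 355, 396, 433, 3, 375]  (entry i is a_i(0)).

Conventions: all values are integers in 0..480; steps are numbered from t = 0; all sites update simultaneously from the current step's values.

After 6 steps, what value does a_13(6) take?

Answer: a_13(6) = 288

Derivation:
t=0: [46, 98, 461, 215, 387, 45, 18, 479, 385, 257, 355, 396, 433, 3, 375]
t=1: [328, 207, 139, 194, 154, 292, 240, 190, 156, 85, 175, 220, 278, 204, 100]
t=2: [273, 315, 268, 315, 274, 234, 296, 254, 292, 251, 167, 240, 173, 237, 170]
t=3: [223, 192, 224, 189, 249, 221, 302, 276, 303, 258, 231, 231, 263, 223, 258]
t=4: [268, 232, 215, 250, 238, 302, 229, 158, 182, 132, 340, 271, 159, 189, 95]
t=5: [191, 284, 360, 342, 393, 254, 310, 375, 245, 272, 268, 264, 337, 202, 204]
t=6: [239, 147, 144, 312, 231, 296, 224, 209, 302, 193, 168, 154, 244, 288, 177]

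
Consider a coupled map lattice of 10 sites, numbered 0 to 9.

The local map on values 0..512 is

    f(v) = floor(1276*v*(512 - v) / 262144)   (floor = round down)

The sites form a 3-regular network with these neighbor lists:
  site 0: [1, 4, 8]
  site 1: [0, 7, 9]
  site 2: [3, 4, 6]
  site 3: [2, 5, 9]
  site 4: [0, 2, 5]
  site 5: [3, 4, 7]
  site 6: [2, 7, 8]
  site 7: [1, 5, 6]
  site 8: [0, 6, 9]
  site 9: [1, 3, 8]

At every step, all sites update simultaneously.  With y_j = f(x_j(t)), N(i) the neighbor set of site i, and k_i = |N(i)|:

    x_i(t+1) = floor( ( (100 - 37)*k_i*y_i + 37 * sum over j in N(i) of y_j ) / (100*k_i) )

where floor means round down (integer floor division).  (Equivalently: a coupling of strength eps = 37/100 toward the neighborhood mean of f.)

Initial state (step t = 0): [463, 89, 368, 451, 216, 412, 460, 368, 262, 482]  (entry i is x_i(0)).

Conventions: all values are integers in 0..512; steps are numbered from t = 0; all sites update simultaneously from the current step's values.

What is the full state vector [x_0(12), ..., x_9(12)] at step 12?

Simulating step by step:
t=0: [463, 89, 368, 451, 216, 412, 460, 368, 262, 482]
t=1: [169, 169, 230, 148, 265, 212, 175, 223, 236, 122]
t=2: [290, 279, 305, 270, 312, 304, 297, 305, 298, 251]
t=3: [311, 314, 308, 315, 305, 307, 309, 308, 311, 316]
t=4: [304, 302, 304, 302, 306, 305, 304, 304, 303, 301]
t=5: [307, 307, 307, 307, 306, 307, 307, 307, 307, 308]
t=6: [306, 305, 306, 305, 306, 306, 306, 306, 305, 305]
t=7: [306, 306, 306, 306, 306, 306, 306, 306, 306, 307]
t=8: [306, 306, 306, 306, 306, 306, 306, 306, 306, 306]
t=9: [306, 306, 306, 306, 306, 306, 306, 306, 306, 306]
t=10: [306, 306, 306, 306, 306, 306, 306, 306, 306, 306]
t=11: [306, 306, 306, 306, 306, 306, 306, 306, 306, 306]
t=12: [306, 306, 306, 306, 306, 306, 306, 306, 306, 306]

Answer: [306, 306, 306, 306, 306, 306, 306, 306, 306, 306]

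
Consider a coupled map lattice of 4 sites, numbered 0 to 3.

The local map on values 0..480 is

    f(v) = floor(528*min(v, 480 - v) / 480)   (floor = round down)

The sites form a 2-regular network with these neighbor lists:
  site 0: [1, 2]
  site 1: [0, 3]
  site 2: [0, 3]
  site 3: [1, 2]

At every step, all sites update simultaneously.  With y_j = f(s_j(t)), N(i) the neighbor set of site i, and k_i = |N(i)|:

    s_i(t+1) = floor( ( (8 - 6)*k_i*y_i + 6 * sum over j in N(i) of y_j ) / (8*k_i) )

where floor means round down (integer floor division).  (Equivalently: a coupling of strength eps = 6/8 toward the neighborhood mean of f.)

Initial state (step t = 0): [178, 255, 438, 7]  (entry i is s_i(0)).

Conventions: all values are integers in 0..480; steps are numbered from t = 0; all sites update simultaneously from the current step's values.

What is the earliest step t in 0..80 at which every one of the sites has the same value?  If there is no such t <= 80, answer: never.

Simulating step by step:
t=0: [178, 255, 438, 7]  (not all equal)
t=1: [158, 137, 87, 111]  (not all equal)
t=2: [135, 148, 134, 122]  (not all equal)
t=3: [152, 146, 142, 149]  (not all equal)
t=4: [160, 163, 162, 159]  (not all equal)
t=5: [177, 176, 175, 177]  (not all equal)
t=6: [192, 193, 193, 192]  (not all equal)
t=7: [211, 211, 211, 211]  (all equal)

Answer: 7
Key observation: Synchronization is absorbing here: once all sites are equal they stay equal, and step 7 is the first all-equal step.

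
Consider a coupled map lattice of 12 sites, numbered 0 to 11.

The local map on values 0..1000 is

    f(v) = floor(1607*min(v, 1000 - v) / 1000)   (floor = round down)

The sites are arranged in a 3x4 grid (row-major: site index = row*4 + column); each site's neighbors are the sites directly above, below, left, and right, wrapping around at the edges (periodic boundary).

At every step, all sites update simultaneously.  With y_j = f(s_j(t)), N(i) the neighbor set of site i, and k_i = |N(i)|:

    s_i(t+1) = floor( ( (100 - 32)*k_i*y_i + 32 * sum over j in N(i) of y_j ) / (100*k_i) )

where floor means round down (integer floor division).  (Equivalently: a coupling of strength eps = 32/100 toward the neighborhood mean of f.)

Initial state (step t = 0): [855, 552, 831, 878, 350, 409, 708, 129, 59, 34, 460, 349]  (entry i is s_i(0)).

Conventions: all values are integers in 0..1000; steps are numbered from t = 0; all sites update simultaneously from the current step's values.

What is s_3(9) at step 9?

Answer: s_3(9) = 791

Derivation:
t=0: [855, 552, 831, 878, 350, 409, 708, 129, 59, 34, 460, 349]
t=1: [284, 586, 354, 234, 477, 591, 468, 283, 176, 213, 610, 479]
t=2: [477, 614, 579, 435, 668, 648, 695, 521, 378, 410, 620, 661]
t=3: [717, 634, 653, 695, 579, 568, 542, 704, 612, 639, 604, 584]
t=4: [498, 582, 574, 505, 639, 678, 689, 528, 613, 597, 635, 632]
t=5: [757, 668, 669, 767, 610, 543, 542, 712, 631, 631, 592, 622]
t=6: [435, 542, 544, 413, 599, 698, 691, 501, 579, 603, 642, 579]
t=7: [692, 704, 695, 683, 650, 530, 544, 743, 672, 630, 594, 676]
t=8: [501, 509, 522, 499, 557, 702, 682, 466, 531, 596, 630, 521]
t=9: [789, 752, 737, 791, 705, 537, 554, 732, 746, 650, 619, 754]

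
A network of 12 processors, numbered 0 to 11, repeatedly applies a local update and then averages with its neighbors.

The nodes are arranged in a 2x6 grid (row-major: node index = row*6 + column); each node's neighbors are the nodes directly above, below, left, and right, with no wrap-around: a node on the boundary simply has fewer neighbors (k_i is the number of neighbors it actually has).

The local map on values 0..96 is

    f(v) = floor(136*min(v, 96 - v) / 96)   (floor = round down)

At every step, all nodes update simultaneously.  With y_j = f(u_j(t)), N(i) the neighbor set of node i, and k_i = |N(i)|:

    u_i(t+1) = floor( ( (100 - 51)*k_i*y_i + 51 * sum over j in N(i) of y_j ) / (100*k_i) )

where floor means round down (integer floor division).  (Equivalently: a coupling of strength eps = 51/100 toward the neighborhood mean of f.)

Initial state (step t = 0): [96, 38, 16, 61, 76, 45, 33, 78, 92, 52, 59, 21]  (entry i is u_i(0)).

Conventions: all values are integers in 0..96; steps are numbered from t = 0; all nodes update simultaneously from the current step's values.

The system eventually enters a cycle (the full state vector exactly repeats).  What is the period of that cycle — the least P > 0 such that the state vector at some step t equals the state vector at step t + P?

Answer: 4
Key observation: The state at step 18, [65, 63, 60, 60, 64, 65, 65, 63, 60, 60, 64, 65], reappears at step 22 — and no state repeats earlier — so the cycle the system enters has period 4.

Derivation:
t=0: [96, 38, 16, 61, 76, 45, 33, 78, 92, 52, 59, 21]
t=1: [25, 33, 28, 43, 41, 45, 28, 29, 20, 48, 45, 43]
t=2: [38, 42, 41, 57, 60, 60, 38, 39, 38, 58, 62, 61]
t=3: [54, 57, 56, 54, 51, 50, 53, 55, 54, 52, 49, 49]
t=4: [58, 56, 56, 59, 63, 64, 59, 58, 58, 61, 64, 65]
t=5: [53, 54, 54, 51, 46, 44, 52, 53, 52, 49, 45, 44]
t=6: [60, 59, 60, 63, 63, 62, 60, 60, 61, 64, 63, 62]
t=7: [51, 51, 49, 46, 46, 47, 51, 50, 49, 46, 46, 47]
t=8: [63, 63, 65, 65, 65, 65, 63, 64, 65, 65, 65, 65]
t=9: [46, 45, 43, 43, 43, 43, 45, 45, 43, 43, 43, 43]
t=10: [63, 62, 60, 60, 60, 60, 63, 62, 60, 60, 60, 60]
t=11: [46, 48, 50, 51, 51, 51, 46, 48, 50, 51, 51, 51]
t=12: [65, 66, 65, 63, 63, 63, 65, 66, 65, 63, 63, 63]
t=13: [42, 42, 43, 45, 46, 46, 42, 42, 43, 45, 46, 46]
t=14: [59, 59, 60, 62, 64, 65, 59, 59, 60, 62, 64, 65]
t=15: [52, 51, 50, 48, 45, 43, 52, 51, 50, 48, 45, 43]
t=16: [62, 63, 65, 66, 63, 60, 62, 63, 65, 66, 63, 60]
t=17: [47, 45, 43, 42, 46, 49, 47, 45, 43, 42, 46, 49]
t=18: [65, 63, 60, 60, 64, 65, 65, 63, 60, 60, 64, 65]
t=19: [43, 46, 50, 49, 45, 43, 43, 46, 50, 49, 45, 43]
t=20: [61, 64, 65, 65, 63, 60, 61, 64, 65, 65, 63, 60]
t=21: [47, 45, 43, 43, 46, 49, 47, 45, 43, 43, 46, 49]
t=22: [65, 63, 60, 60, 64, 65, 65, 63, 60, 60, 64, 65]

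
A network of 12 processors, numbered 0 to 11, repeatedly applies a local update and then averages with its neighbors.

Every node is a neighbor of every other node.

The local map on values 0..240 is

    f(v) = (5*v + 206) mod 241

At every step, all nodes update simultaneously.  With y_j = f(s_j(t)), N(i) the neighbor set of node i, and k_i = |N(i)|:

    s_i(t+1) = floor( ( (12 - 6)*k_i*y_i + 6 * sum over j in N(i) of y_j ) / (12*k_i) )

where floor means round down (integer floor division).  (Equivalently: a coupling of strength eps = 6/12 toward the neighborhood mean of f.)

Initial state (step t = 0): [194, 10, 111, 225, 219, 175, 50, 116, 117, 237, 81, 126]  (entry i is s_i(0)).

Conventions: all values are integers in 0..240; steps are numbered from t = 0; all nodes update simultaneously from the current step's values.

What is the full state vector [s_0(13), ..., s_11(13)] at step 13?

Answer: [98, 132, 180, 160, 185, 98, 132, 123, 180, 185, 87, 185]

Derivation:
t=0: [194, 10, 111, 225, 219, 175, 50, 116, 117, 237, 81, 126]
t=1: [159, 69, 79, 119, 106, 115, 160, 91, 93, 147, 121, 114]
t=2: [68, 83, 106, 87, 57, 78, 71, 133, 137, 151, 91, 76]
t=3: [93, 127, 70, 136, 68, 116, 100, 131, 140, 172, 145, 111]
t=4: [157, 124, 104, 145, 100, 99, 172, 133, 154, 117, 165, 88]
t=5: [73, 107, 62, 155, 162, 160, 107, 128, 66, 92, 91, 135]
t=6: [84, 52, 59, 51, 67, 63, 52, 99, 68, 127, 125, 115]
t=7: [133, 170, 76, 168, 94, 85, 170, 167, 97, 121, 117, 94]
t=8: [135, 109, 115, 105, 156, 135, 109, 103, 163, 108, 98, 156]
t=9: [117, 58, 72, 49, 56, 117, 58, 154, 72, 56, 143, 56]
t=10: [65, 41, 72, 130, 36, 65, 41, 40, 72, 36, 124, 36]
t=11: [87, 142, 103, 126, 131, 87, 142, 140, 103, 131, 112, 131]
t=12: [160, 175, 196, 139, 150, 160, 175, 171, 196, 150, 107, 150]
t=13: [98, 132, 180, 160, 185, 98, 132, 123, 180, 185, 87, 185]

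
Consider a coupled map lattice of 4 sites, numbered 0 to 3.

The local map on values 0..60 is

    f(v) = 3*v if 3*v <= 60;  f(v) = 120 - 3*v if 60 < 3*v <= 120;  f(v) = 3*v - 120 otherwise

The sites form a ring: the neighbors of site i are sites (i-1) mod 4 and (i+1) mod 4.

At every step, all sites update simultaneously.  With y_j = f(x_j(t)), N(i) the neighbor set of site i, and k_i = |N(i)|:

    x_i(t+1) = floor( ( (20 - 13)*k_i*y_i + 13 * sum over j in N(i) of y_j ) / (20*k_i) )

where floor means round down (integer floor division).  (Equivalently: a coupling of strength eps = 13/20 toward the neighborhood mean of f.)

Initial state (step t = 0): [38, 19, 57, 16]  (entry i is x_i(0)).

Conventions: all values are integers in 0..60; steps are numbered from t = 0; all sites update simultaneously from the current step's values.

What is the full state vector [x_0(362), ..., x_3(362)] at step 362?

Simulating step by step:
t=0: [38, 19, 57, 16]
t=1: [36, 38, 51, 35]
t=2: [11, 16, 18, 19]
t=3: [45, 45, 53, 48]
t=4: [17, 22, 26, 25]
t=5: [50, 49, 46, 45]
t=6: [24, 25, 19, 20]
t=7: [50, 49, 54, 55]
t=8: [33, 32, 38, 39]
t=9: [16, 17, 10, 9]
t=10: [42, 43, 35, 34]
t=11: [10, 9, 14, 13]
t=12: [31, 32, 36, 37]
t=13: [20, 21, 14, 15]
t=14: [54, 53, 47, 48]
t=15: [35, 34, 27, 28]
t=16: [22, 23, 31, 30]
t=17: [45, 44, 35, 36]
t=18: [13, 13, 13, 13]
t=19: [39, 39, 39, 39]
t=20: [3, 3, 3, 3]
t=21: [9, 9, 9, 9]
t=22: [27, 27, 27, 27]
t=23: [39, 39, 39, 39]

Answer: [27, 27, 27, 27]
Key observation: The state at step 19, [39, 39, 39, 39], reappears at step 23: the system is in a cycle of period 4 from step 19 on.  Therefore the state at step 362 equals the state at step 19 + ((362 - 19) mod 4) = 22, which is [27, 27, 27, 27].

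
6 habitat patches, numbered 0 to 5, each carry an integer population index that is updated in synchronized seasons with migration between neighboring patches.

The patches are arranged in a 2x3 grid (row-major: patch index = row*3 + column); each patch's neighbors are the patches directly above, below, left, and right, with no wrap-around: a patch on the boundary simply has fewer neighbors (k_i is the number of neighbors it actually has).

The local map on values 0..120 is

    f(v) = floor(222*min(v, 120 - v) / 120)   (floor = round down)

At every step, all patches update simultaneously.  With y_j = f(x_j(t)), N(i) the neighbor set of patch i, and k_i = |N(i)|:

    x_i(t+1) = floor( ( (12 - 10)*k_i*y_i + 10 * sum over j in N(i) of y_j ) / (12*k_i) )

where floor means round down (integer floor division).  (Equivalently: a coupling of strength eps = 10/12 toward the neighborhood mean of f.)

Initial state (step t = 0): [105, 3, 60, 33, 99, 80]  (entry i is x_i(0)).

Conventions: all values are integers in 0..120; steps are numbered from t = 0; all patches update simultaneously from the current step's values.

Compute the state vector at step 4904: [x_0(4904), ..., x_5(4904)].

Simulating step by step:
t=0: [105, 3, 60, 33, 99, 80]
t=1: [32, 49, 51, 37, 45, 74]
t=2: [75, 80, 88, 70, 81, 87]
t=3: [83, 71, 66, 79, 75, 64]
t=4: [80, 84, 96, 75, 88, 93]
t=5: [74, 60, 55, 69, 64, 51]
t=6: [99, 98, 102, 94, 100, 100]
t=7: [43, 36, 37, 39, 40, 35]
t=8: [70, 72, 65, 75, 68, 69]
t=9: [86, 94, 92, 92, 89, 97]
t=10: [51, 55, 46, 58, 48, 52]
t=11: [102, 91, 96, 93, 99, 88]
t=12: [48, 40, 54, 37, 51, 44]
t=13: [73, 90, 81, 87, 77, 93]
t=14: [62, 75, 55, 78, 59, 71]
t=15: [84, 101, 88, 102, 87, 102]
t=16: [39, 57, 38, 58, 38, 55]
t=17: [100, 76, 97, 77, 98, 75]
t=18: [72, 46, 75, 45, 74, 48]
t=19: [84, 85, 85, 85, 85, 84]
t=20: [64, 64, 64, 64, 64, 64]
t=21: [103, 103, 103, 103, 103, 103]
t=22: [31, 31, 31, 31, 31, 31]
t=23: [57, 57, 57, 57, 57, 57]
t=24: [105, 105, 105, 105, 105, 105]
t=25: [27, 27, 27, 27, 27, 27]
t=26: [49, 49, 49, 49, 49, 49]
t=27: [90, 90, 90, 90, 90, 90]
t=28: [55, 55, 55, 55, 55, 55]
t=29: [101, 101, 101, 101, 101, 101]
t=30: [35, 35, 35, 35, 35, 35]
t=31: [64, 64, 64, 64, 64, 64]

Answer: [64, 64, 64, 64, 64, 64]
Key observation: The state at step 20, [64, 64, 64, 64, 64, 64], reappears at step 31: the system is in a cycle of period 11 from step 20 on.  Therefore the state at step 4904 equals the state at step 20 + ((4904 - 20) mod 11) = 20, which is [64, 64, 64, 64, 64, 64].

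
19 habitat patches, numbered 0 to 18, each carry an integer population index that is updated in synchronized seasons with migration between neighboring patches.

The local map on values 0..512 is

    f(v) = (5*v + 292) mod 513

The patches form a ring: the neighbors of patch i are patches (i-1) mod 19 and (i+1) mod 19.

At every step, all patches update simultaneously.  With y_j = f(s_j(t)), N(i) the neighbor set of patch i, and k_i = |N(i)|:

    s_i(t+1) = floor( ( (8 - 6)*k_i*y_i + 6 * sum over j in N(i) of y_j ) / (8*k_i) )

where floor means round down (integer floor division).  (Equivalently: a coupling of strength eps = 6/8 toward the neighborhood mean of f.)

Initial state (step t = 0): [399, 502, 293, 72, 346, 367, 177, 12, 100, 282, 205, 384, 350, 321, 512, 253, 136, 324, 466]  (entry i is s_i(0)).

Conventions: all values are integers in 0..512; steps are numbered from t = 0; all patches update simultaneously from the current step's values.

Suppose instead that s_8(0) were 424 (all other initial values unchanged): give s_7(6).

Answer: s_7(6) = 244
Key observation: This trace re-runs the system from the modified initial state.

Derivation:
t=0: [399, 502, 293, 72, 346, 367, 177, 12, 424, 282, 205, 384, 350, 321, 512, 253, 136, 324, 466]
t=1: [169, 229, 195, 297, 201, 256, 197, 279, 283, 284, 193, 337, 320, 385, 212, 284, 261, 286, 242]
t=2: [360, 234, 303, 251, 169, 204, 130, 194, 162, 192, 286, 328, 314, 295, 208, 187, 148, 246, 229]
t=3: [327, 224, 233, 144, 138, 274, 303, 248, 192, 153, 277, 288, 313, 292, 237, 167, 262, 280, 303]
t=4: [342, 403, 439, 462, 350, 307, 302, 311, 257, 144, 118, 219, 231, 341, 230, 218, 111, 162, 269]
t=5: [248, 400, 218, 361, 247, 359, 289, 189, 312, 277, 414, 386, 412, 428, 409, 370, 245, 181, 226]
t=6: [365, 383, 195, 332, 155, 270, 141, 244, 209, 268, 193, 271, 281, 314, 247, 313, 220, 375, 352]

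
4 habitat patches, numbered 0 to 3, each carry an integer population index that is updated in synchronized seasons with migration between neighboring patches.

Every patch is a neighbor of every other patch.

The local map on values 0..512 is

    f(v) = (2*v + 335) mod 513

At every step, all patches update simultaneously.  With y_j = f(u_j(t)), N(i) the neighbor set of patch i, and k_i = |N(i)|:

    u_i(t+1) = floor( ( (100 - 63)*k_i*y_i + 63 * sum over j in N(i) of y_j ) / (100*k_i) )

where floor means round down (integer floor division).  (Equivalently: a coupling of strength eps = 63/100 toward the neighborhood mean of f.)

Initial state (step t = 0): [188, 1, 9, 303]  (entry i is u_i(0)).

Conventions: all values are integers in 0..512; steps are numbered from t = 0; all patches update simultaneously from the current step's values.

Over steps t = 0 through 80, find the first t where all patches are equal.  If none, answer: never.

Answer: 5
Key observation: Synchronization is absorbing here: once all patches are equal they stay equal, and step 5 is the first all-equal step.

Derivation:
t=0: [188, 1, 9, 303]  (not all equal)
t=1: [308, 330, 332, 344]  (not all equal)
t=2: [472, 479, 480, 483]  (not all equal)
t=3: [263, 266, 266, 267]  (not all equal)
t=4: [352, 353, 353, 353]  (not all equal)
t=5: [14, 14, 14, 14]  (all equal)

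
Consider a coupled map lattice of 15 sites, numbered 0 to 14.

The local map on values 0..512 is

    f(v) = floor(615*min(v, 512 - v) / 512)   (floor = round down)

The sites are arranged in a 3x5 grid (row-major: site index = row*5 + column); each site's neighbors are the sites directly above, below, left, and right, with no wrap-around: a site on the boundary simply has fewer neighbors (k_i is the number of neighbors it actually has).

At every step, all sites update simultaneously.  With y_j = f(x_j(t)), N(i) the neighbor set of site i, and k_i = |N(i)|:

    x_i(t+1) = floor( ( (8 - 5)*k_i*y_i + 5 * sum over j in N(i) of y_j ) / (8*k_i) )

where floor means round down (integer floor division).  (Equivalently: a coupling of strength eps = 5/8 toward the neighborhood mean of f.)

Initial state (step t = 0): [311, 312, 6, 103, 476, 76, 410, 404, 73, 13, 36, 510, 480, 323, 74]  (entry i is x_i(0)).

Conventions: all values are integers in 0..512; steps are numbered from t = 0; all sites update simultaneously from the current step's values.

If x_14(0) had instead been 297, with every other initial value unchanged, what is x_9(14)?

Simulating step by step:
t=0: [311, 312, 6, 103, 476, 76, 410, 404, 73, 13, 36, 510, 480, 323, 297]
t=1: [193, 167, 105, 74, 59, 118, 117, 88, 109, 86, 45, 43, 88, 164, 172]
t=2: [193, 178, 129, 100, 85, 141, 130, 117, 125, 123, 80, 81, 112, 165, 170]
t=3: [206, 192, 156, 129, 121, 164, 155, 145, 150, 150, 119, 116, 140, 175, 184]
t=4: [225, 215, 186, 164, 158, 193, 185, 177, 179, 181, 157, 155, 171, 197, 204]
t=5: [254, 245, 222, 204, 199, 228, 221, 214, 215, 216, 200, 197, 208, 227, 233]
t=6: [291, 284, 265, 250, 247, 271, 265, 258, 258, 258, 249, 245, 252, 265, 270]
t=7: [275, 280, 293, 299, 300, 287, 292, 301, 302, 300, 294, 297, 299, 297, 296]
t=8: [277, 273, 262, 255, 254, 269, 264, 256, 253, 254, 262, 259, 255, 256, 257]
t=9: [286, 290, 300, 303, 305, 292, 297, 303, 305, 304, 298, 301, 305, 305, 306]
t=10: [267, 262, 255, 250, 249, 262, 258, 251, 249, 248, 257, 253, 249, 247, 247]
t=11: [297, 301, 302, 300, 298, 301, 302, 301, 298, 297, 303, 303, 299, 297, 296]
t=12: [254, 253, 252, 254, 256, 253, 252, 253, 256, 257, 251, 252, 254, 257, 258]
t=13: [303, 303, 303, 305, 306, 302, 302, 303, 305, 306, 301, 302, 304, 305, 305]
t=14: [251, 251, 250, 248, 247, 252, 251, 250, 248, 247, 252, 251, 249, 248, 247]

Answer: x_9(14) = 247
Key observation: This trace re-runs the system from the modified initial state.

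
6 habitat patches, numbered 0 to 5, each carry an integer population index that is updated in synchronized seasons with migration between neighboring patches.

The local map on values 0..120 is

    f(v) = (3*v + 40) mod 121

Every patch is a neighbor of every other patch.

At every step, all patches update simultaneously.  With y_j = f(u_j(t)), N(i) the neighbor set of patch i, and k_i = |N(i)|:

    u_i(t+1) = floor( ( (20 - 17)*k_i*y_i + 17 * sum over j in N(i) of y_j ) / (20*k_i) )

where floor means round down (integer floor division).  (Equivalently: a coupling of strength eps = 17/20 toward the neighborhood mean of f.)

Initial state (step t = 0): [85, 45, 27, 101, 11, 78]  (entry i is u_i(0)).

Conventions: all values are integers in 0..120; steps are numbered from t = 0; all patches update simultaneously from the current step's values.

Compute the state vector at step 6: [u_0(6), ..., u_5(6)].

Answer: [92, 92, 92, 92, 92, 92]

Derivation:
t=0: [85, 45, 27, 101, 11, 78]
t=1: [52, 52, 53, 51, 51, 52]
t=2: [74, 74, 74, 74, 74, 74]
t=3: [20, 20, 20, 20, 20, 20]
t=4: [100, 100, 100, 100, 100, 100]
t=5: [98, 98, 98, 98, 98, 98]
t=6: [92, 92, 92, 92, 92, 92]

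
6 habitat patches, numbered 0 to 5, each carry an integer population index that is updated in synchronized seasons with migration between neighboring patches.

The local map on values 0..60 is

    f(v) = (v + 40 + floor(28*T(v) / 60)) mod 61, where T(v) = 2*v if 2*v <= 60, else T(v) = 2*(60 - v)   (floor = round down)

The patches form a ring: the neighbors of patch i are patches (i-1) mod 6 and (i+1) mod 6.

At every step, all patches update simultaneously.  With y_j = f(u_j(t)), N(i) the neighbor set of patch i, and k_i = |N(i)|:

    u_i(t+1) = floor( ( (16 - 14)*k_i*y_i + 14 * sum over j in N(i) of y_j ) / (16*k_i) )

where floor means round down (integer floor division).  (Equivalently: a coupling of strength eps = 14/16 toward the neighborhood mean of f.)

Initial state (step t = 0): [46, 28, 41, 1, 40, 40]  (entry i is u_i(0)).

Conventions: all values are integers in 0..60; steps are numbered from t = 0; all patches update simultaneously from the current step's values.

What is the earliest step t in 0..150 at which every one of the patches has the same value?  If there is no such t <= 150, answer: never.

Answer: 2
Key observation: Synchronization is absorbing here: once all patches are equal they stay equal, and step 2 is the first all-equal step.

Derivation:
t=0: [46, 28, 41, 1, 40, 40]  (not all equal)
t=1: [35, 36, 37, 37, 38, 37]  (not all equal)
t=2: [37, 37, 37, 37, 37, 37]  (all equal)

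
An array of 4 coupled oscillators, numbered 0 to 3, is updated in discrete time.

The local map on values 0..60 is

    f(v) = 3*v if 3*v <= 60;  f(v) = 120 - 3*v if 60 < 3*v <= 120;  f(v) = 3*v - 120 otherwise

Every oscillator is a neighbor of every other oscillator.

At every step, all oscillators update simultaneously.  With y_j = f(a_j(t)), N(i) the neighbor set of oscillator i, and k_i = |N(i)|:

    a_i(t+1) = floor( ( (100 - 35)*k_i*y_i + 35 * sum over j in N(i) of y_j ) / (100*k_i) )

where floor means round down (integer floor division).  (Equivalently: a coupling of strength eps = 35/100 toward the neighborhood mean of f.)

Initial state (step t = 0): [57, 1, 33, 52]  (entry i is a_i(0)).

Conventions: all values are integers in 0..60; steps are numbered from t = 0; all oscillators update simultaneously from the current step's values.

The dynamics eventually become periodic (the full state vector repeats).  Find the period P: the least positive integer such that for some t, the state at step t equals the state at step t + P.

Answer: 4
Key observation: The state at step 28, [13, 14, 14, 14], reappears at step 32 — and no state repeats earlier — so the cycle the system enters has period 4.

Derivation:
t=0: [57, 1, 33, 52]
t=1: [40, 14, 24, 32]
t=2: [13, 35, 38, 26]
t=3: [32, 19, 15, 34]
t=4: [29, 47, 40, 26]
t=5: [28, 22, 11, 33]
t=6: [36, 45, 34, 28]
t=7: [15, 17, 19, 28]
t=8: [46, 49, 52, 41]
t=9: [19, 24, 29, 11]
t=10: [50, 45, 37, 37]
t=11: [23, 15, 12, 12]
t=12: [46, 43, 38, 38]
t=13: [14, 9, 7, 7]
t=14: [35, 27, 24, 24]
t=15: [25, 38, 43, 43]
t=16: [32, 11, 12, 12]
t=17: [27, 32, 34, 34]
t=18: [32, 24, 21, 21]
t=19: [34, 47, 52, 52]
t=20: [22, 24, 32, 32]
t=21: [46, 43, 30, 30]
t=22: [19, 14, 26, 26]
t=23: [51, 43, 43, 43]
t=24: [24, 11, 11, 11]
t=25: [42, 34, 34, 34]
t=26: [10, 16, 16, 16]
t=27: [36, 45, 45, 45]
t=28: [13, 14, 14, 14]
t=29: [40, 41, 41, 41]
t=30: [1, 2, 2, 2]
t=31: [4, 5, 5, 5]
t=32: [13, 14, 14, 14]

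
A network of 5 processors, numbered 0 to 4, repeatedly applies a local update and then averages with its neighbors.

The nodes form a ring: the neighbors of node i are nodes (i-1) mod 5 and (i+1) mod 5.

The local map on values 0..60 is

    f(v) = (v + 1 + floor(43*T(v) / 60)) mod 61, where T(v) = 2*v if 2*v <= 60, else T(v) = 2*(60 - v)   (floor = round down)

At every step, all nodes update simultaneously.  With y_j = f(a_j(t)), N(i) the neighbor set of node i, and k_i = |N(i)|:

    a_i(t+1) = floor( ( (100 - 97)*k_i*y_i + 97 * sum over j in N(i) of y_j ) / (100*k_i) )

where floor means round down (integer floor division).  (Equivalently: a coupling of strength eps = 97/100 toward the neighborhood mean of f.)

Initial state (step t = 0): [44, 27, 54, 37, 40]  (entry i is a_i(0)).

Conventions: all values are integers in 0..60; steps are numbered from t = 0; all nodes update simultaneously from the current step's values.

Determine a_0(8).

Simulating step by step:
t=0: [44, 27, 54, 37, 40]
t=1: [6, 4, 6, 5, 7]
t=2: [14, 14, 11, 16, 14]
t=3: [35, 31, 36, 31, 36]
t=4: [10, 10, 11, 10, 10]
t=5: [25, 25, 25, 25, 25]
t=6: [0, 0, 0, 0, 0]
t=7: [1, 1, 1, 1, 1]
t=8: [3, 3, 3, 3, 3]

Answer: a_0(8) = 3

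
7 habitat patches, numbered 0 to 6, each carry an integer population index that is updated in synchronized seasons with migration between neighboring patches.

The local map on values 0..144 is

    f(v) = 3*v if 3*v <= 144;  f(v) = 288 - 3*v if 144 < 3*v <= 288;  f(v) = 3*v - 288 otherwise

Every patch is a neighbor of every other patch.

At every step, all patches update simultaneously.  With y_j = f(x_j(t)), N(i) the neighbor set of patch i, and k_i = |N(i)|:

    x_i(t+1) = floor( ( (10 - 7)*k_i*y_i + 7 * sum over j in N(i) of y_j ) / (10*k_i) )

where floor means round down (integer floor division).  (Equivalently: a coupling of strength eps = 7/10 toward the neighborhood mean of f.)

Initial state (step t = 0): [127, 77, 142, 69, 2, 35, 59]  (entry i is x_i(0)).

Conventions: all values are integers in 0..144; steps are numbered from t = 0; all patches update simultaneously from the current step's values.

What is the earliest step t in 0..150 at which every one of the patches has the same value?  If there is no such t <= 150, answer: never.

Simulating step by step:
t=0: [127, 77, 142, 69, 2, 35, 59]  (not all equal)
t=1: [86, 79, 94, 83, 70, 88, 89]  (not all equal)
t=2: [34, 38, 30, 36, 43, 33, 32]  (not all equal)
t=3: [104, 107, 102, 105, 109, 104, 103]  (not all equal)
t=4: [26, 27, 25, 26, 28, 26, 25]  (not all equal)
t=5: [78, 78, 77, 78, 79, 78, 77]  (not all equal)
t=6: [54, 54, 54, 54, 53, 54, 54]  (not all equal)
t=7: [126, 126, 126, 126, 126, 126, 126]  (all equal)

Answer: 7
Key observation: Synchronization is absorbing here: once all patches are equal they stay equal, and step 7 is the first all-equal step.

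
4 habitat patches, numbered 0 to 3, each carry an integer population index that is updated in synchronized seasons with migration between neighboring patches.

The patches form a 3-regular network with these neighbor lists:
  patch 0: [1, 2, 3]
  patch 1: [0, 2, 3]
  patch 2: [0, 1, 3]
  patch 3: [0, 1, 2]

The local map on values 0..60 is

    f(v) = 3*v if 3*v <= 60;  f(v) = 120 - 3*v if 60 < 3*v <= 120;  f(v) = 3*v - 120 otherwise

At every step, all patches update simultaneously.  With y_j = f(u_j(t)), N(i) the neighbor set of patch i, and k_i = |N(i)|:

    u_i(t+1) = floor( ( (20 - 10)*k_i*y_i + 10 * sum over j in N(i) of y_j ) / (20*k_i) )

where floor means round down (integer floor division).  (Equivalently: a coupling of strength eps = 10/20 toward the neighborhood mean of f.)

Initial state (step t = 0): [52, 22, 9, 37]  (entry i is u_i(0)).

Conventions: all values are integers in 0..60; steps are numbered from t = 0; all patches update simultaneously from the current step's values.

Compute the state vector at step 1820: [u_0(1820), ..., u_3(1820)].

Answer: [10, 12, 7, 13]
Key observation: The state at step 4, [10, 12, 7, 13], reappears at step 8: the system is in a cycle of period 4 from step 4 on.  Therefore the state at step 1820 equals the state at step 4 + ((1820 - 4) mod 4) = 4, which is [10, 12, 7, 13].

Derivation:
t=0: [52, 22, 9, 37]
t=1: [33, 39, 30, 24]
t=2: [24, 18, 27, 33]
t=3: [43, 45, 40, 34]
t=4: [10, 12, 7, 13]
t=5: [31, 33, 28, 34]
t=6: [26, 24, 29, 23]
t=7: [43, 45, 40, 46]
t=8: [10, 12, 7, 13]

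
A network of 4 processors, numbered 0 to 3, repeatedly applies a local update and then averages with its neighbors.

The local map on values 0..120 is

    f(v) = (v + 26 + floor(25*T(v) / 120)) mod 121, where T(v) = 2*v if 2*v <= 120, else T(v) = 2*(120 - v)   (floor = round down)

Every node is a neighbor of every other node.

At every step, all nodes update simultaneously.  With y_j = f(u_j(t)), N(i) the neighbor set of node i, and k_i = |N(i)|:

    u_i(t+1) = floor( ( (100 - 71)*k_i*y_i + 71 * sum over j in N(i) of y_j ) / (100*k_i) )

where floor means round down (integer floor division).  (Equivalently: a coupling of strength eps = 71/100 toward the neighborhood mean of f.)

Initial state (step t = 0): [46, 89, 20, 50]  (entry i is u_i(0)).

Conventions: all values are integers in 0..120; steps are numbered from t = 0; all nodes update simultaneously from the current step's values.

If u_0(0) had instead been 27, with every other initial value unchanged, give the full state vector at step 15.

Answer: [99, 99, 99, 99]
Key observation: This trace re-runs the system from the modified initial state.

Derivation:
t=0: [27, 89, 20, 50]
t=1: [55, 52, 54, 57]
t=2: [102, 102, 102, 102]
t=3: [14, 14, 14, 14]
t=4: [45, 45, 45, 45]
t=5: [89, 89, 89, 89]
t=6: [6, 6, 6, 6]
t=7: [34, 34, 34, 34]
t=8: [74, 74, 74, 74]
t=9: [119, 119, 119, 119]
t=10: [24, 24, 24, 24]
t=11: [60, 60, 60, 60]
t=12: [111, 111, 111, 111]
t=13: [19, 19, 19, 19]
t=14: [52, 52, 52, 52]
t=15: [99, 99, 99, 99]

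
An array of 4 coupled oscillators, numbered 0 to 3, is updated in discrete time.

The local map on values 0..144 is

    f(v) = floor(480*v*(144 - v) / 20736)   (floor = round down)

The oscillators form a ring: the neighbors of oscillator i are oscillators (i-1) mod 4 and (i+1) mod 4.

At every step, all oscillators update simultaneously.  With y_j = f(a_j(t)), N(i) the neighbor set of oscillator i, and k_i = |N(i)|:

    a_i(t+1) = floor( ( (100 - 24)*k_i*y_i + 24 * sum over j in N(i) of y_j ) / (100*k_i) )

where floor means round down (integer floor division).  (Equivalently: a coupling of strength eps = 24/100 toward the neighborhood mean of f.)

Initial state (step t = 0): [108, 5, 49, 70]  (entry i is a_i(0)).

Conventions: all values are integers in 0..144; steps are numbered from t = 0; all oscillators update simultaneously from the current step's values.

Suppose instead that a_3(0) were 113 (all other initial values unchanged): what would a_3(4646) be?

Answer: a_3(4646) = 119
Key observation: The state at step 10, [119, 119, 119, 119], reappears at step 12: the system is in a cycle of period 2 from step 10 on.  Therefore the state at step 4646 equals the state at step 10 + ((4646 - 10) mod 2) = 10, which is [119, 119, 119, 119].

Derivation:
t=0: [108, 5, 49, 113]
t=1: [80, 35, 92, 85]
t=2: [114, 94, 108, 115]
t=3: [82, 102, 90, 78]
t=4: [115, 102, 111, 117]
t=5: [79, 94, 84, 74]
t=6: [116, 110, 115, 118]
t=7: [75, 83, 77, 72]
t=8: [118, 117, 118, 119]
t=9: [70, 72, 70, 68]
t=10: [119, 119, 119, 119]
t=11: [68, 68, 68, 68]
t=12: [119, 119, 119, 119]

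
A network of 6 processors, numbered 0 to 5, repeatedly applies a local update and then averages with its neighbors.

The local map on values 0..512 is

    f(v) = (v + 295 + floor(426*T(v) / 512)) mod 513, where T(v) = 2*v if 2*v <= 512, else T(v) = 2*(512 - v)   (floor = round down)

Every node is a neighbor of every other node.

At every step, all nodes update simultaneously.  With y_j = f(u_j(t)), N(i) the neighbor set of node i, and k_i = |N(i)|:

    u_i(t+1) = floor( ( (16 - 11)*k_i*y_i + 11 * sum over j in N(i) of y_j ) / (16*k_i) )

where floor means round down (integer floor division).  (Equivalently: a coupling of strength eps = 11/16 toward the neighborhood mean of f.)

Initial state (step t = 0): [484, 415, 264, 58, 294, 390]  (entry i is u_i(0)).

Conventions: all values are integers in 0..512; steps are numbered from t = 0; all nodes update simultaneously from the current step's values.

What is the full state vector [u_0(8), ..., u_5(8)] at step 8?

Answer: [380, 380, 380, 380, 380, 380]

Derivation:
t=0: [484, 415, 264, 58, 294, 390]
t=1: [383, 391, 408, 407, 405, 394]
t=2: [371, 370, 368, 368, 368, 369]
t=3: [388, 388, 388, 388, 388, 388]
t=4: [376, 376, 376, 376, 376, 376]
t=5: [384, 384, 384, 384, 384, 384]
t=6: [379, 379, 379, 379, 379, 379]
t=7: [382, 382, 382, 382, 382, 382]
t=8: [380, 380, 380, 380, 380, 380]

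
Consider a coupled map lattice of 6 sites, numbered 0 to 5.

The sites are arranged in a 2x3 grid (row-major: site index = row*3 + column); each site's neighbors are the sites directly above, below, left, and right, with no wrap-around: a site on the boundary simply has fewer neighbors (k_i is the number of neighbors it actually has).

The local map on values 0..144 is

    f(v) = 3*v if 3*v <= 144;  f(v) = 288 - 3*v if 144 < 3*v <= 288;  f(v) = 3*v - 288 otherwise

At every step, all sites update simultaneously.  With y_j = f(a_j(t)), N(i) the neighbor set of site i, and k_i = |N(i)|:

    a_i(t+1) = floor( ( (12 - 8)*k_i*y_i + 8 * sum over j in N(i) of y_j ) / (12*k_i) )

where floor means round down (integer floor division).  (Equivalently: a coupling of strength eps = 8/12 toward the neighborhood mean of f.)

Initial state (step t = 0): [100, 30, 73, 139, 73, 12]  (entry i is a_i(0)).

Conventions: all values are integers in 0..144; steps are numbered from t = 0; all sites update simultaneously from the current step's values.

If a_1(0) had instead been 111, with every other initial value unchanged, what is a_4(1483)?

Answer: a_4(1483) = 72
Key observation: The state at step 18, [72, 72, 72, 72, 72, 72], reappears at step 19: the system is in a cycle of period 1 from step 18 on.  Therefore the state at step 1483 equals the state at step 18 + ((1483 - 18) mod 1) = 18, which is [72, 72, 72, 72, 72, 72].

Derivation:
t=0: [100, 111, 73, 139, 73, 12]
t=1: [62, 48, 50, 70, 69, 58]
t=2: [108, 119, 132, 87, 101, 111]
t=3: [44, 58, 74, 26, 36, 56]
t=4: [108, 106, 100, 106, 105, 98]
t=5: [32, 26, 16, 31, 23, 15]
t=6: [89, 73, 57, 86, 71, 54]
t=7: [40, 70, 104, 42, 75, 106]
t=8: [108, 72, 44, 103, 73, 39]
t=9: [43, 76, 107, 42, 69, 106]
t=10: [105, 74, 41, 112, 75, 48]
t=11: [47, 69, 111, 46, 78, 110]
t=12: [120, 80, 56, 111, 76, 47]
t=13: [55, 72, 103, 59, 72, 107]
t=14: [102, 72, 42, 102, 72, 42]
t=15: [36, 72, 108, 36, 72, 108]
t=16: [96, 72, 48, 96, 72, 48]
t=17: [24, 72, 120, 24, 72, 120]
t=18: [72, 72, 72, 72, 72, 72]
t=19: [72, 72, 72, 72, 72, 72]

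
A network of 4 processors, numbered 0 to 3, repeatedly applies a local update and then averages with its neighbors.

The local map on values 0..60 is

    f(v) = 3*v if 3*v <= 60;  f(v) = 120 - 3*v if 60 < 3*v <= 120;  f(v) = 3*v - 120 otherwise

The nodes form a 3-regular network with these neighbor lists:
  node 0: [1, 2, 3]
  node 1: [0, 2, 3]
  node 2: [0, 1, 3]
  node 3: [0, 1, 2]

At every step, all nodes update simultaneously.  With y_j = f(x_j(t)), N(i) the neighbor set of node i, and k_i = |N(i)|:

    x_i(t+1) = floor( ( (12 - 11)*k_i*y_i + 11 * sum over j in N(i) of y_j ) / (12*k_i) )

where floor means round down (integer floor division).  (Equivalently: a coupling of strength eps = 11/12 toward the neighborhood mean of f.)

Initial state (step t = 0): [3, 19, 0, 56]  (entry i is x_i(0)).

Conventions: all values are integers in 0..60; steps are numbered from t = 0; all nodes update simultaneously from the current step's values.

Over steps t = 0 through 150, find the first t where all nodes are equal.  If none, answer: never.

Simulating step by step:
t=0: [3, 19, 0, 56]  (not all equal)
t=1: [32, 22, 34, 24]  (not all equal)
t=2: [38, 32, 40, 33]  (not all equal)
t=3: [14, 10, 15, 10]  (not all equal)
t=4: [35, 38, 34, 38]  (not all equal)
t=5: [10, 12, 9, 12]  (not all equal)
t=6: [32, 31, 33, 31]  (not all equal)
t=7: [24, 24, 25, 24]  (not all equal)
t=8: [47, 47, 47, 47]  (all equal)

Answer: 8
Key observation: Synchronization is absorbing here: once all nodes are equal they stay equal, and step 8 is the first all-equal step.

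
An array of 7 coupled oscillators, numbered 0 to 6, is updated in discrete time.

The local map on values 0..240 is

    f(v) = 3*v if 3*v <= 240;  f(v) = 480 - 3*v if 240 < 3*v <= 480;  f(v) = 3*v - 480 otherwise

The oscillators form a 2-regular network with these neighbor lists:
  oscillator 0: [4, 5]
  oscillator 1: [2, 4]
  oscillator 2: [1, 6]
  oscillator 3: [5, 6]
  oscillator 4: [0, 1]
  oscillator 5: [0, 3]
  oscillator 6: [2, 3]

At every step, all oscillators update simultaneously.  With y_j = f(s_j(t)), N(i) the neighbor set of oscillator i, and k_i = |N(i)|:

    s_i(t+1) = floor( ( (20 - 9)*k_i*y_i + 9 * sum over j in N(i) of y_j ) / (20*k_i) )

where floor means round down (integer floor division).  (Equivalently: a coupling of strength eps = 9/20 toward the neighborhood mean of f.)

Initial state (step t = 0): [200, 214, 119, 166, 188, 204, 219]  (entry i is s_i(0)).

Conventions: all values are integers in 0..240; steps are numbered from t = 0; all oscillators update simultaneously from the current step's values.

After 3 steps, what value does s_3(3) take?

Answer: s_3(3) = 90

Derivation:
t=0: [200, 214, 119, 166, 188, 204, 219]
t=1: [114, 135, 143, 79, 109, 103, 129]
t=2: [148, 87, 65, 189, 132, 178, 115]
t=3: [50, 183, 186, 90, 103, 57, 137]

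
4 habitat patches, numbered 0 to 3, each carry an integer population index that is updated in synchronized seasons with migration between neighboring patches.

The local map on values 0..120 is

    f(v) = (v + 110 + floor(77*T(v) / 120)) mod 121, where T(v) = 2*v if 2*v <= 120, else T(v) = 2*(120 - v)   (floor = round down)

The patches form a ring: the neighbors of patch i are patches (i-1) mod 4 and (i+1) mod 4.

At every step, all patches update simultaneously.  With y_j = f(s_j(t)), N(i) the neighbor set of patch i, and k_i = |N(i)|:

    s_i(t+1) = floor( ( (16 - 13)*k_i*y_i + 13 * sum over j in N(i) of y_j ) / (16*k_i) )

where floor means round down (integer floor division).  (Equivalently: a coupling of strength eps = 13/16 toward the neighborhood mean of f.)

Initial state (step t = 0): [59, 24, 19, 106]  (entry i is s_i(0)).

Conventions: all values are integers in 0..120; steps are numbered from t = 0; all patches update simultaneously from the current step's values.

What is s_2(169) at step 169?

Simulating step by step:
t=0: [59, 24, 19, 106]
t=1: [63, 21, 68, 34]
t=2: [42, 9, 41, 14]
t=3: [27, 69, 27, 71]
t=4: [10, 41, 10, 40]
t=5: [67, 24, 67, 23]
t=6: [34, 10, 34, 10]
t=7: [21, 55, 21, 55]
t=8: [99, 50, 99, 50]
t=9: [105, 111, 105, 111]
t=10: [111, 112, 111, 112]
t=11: [111, 111, 111, 111]
t=12: [111, 111, 111, 111]

Answer: s_2(169) = 111
Key observation: The state at step 11, [111, 111, 111, 111], reappears at step 12: the system is in a cycle of period 1 from step 11 on.  Therefore the state at step 169 equals the state at step 11 + ((169 - 11) mod 1) = 11, which is [111, 111, 111, 111].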